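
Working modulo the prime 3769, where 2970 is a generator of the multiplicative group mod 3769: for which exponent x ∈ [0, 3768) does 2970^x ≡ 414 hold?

2575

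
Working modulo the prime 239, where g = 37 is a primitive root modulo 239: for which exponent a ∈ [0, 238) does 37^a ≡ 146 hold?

43

Baby-step giant-step with m = ceil(sqrt(238)) = 16.
Baby table (37^j mod 239 for j=0..15):
  0:1  1:37  2:174  3:224  4:162  5:19  6:225  7:199
  8:193  9:210  10:122  11:212  12:196  13:82  14:166  15:167
Giant step factor: 37^(-16) ≡ 198 (mod 239).
Scan 146·198^i mod 239 for i = 0, 1, …:
  i=0: 146   i=1: 228   i=2: 212
Match at i=2, j=11: a = 2·16 + 11 = 43.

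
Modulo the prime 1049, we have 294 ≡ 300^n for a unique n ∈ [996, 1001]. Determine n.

999

Compute 300^996 mod 1049 = 804, then multiply by 300 repeatedly:
  300^996=804  300^997=979  300^998=1029  300^999=294
Found 294 at exponent 999.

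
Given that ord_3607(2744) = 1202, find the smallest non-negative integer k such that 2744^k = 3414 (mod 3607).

320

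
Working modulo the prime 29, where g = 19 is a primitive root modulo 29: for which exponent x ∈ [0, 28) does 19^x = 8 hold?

Successive powers of 19 modulo 29:
  19^0=1  19^1=19  19^2=13  19^3=15  19^4=24  19^5=21
  19^6=22  19^7=12  19^8=25  19^9=11  19^10=6  19^11=27
  19^12=20  19^13=3  19^14=28  19^15=10  19^16=16  19^17=14
  19^18=5  19^19=8
So 19^19 ≡ 8 (mod 29), giving x = 19.

19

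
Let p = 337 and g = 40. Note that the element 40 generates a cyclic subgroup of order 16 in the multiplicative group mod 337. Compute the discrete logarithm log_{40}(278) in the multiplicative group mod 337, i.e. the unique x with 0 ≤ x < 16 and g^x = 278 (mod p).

Successive powers of 40 modulo 337:
  40^0=1  40^1=40  40^2=252  40^3=307  40^4=148  40^5=191
  40^6=226  40^7=278
So 40^7 ≡ 278 (mod 337), giving x = 7.

7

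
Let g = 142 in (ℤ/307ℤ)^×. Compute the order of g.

306

The order of 142 must divide p − 1 = 306 = 2 · 3^2 · 17.
Divisors: 1, 2, 3, 6, 9, 17, 18, 34, 51, 102, 153, 306.
Check each in increasing order: 142^1 ≡ 142;  142^2 ≡ 209;  142^3 ≡ 206;  142^6 ≡ 70;  142^9 ≡ 298;  142^17 ≡ 33;  142^18 ≡ 81;  142^34 ≡ 168;  142^51 ≡ 18;  142^102 ≡ 17;  142^153 ≡ 306;  142^306 ≡ 1.
Smallest exponent giving 1 is 306.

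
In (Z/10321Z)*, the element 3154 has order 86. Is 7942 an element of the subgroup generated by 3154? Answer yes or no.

yes

7942 ∈ ⟨3154⟩ iff 7942^86 ≡ 1 (mod 10321), since |⟨3154⟩| = 86.
7942^86 mod 10321 = 1.
Since 1 = 1, 7942 lies in the subgroup.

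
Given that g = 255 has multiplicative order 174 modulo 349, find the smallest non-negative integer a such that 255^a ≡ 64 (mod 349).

Baby-step giant-step with m = ceil(sqrt(174)) = 14.
Baby table (255^j mod 349 for j=0..13):
  0:1  1:255  2:111  3:36  4:106  5:157  6:249  7:326
  8:68  9:239  10:219  11:5  12:228  13:206
Giant step factor: 255^(-14) ≡ 254 (mod 349).
Scan 64·254^i mod 349 for i = 0, 1, …:
  i=0: 64   i=1: 202   i=2: 5
Match at i=2, j=11: a = 2·14 + 11 = 39.

39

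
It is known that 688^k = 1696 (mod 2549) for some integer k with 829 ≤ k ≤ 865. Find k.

854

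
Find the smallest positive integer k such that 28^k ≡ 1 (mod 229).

228

The order of 28 must divide p − 1 = 228 = 2^2 · 3 · 19.
Divisors: 1, 2, 3, 4, 6, 12, 19, 38, 57, 76, 114, 228.
Check each in increasing order: 28^1 ≡ 28;  28^2 ≡ 97;  28^3 ≡ 197;  28^4 ≡ 20;  28^6 ≡ 108;  28^12 ≡ 214;  28^19 ≡ 211;  28^38 ≡ 95;  28^57 ≡ 122;  28^76 ≡ 94;  28^114 ≡ 228;  28^228 ≡ 1.
Smallest exponent giving 1 is 228.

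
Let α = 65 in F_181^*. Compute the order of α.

9

The order of 65 must divide p − 1 = 180 = 2^2 · 3^2 · 5.
Divisors: 1, 2, 3, 4, 5, 6, 9, 10, 12, 15, 18, 20, 30, 36, 45, 60, 90, 180.
Check each in increasing order: 65^1 ≡ 65;  65^2 ≡ 62;  65^3 ≡ 48;  65^4 ≡ 43;  65^5 ≡ 80;  65^6 ≡ 132;  65^9 ≡ 1.
Smallest exponent giving 1 is 9.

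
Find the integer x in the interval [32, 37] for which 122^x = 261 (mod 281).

Compute 122^32 mod 281 = 252, then multiply by 122 repeatedly:
  122^32=252  122^33=115  122^34=261
Found 261 at exponent 34.

34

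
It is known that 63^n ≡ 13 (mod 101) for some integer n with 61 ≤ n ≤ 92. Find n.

Compute 63^61 mod 101 = 26, then multiply by 63 repeatedly:
  63^61=26  63^62=22  63^63=73  63^64=54  63^65=69
  63^66=4  63^67=50  63^68=19  63^69=86  63^70=65
  63^71=55  63^72=31  63^73=34  63^74=21  63^75=10
  63^76=24  63^77=98  63^78=13
Found 13 at exponent 78.

78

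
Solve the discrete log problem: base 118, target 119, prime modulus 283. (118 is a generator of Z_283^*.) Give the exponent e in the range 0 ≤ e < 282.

Baby-step giant-step with m = ceil(sqrt(282)) = 17.
Baby table (118^j mod 283 for j=0..16):
  0:1  1:118  2:57  3:217  4:136  5:200  6:111  7:80
  8:101  9:32  10:97  11:126  12:152  13:107  14:174  15:156
  16:13
Giant step factor: 118^(-17) ≡ 88 (mod 283).
Scan 119·88^i mod 283 for i = 0, 1, …:
  i=0: 119   i=1: 1
Match at i=1, j=0: e = 1·17 + 0 = 17.

17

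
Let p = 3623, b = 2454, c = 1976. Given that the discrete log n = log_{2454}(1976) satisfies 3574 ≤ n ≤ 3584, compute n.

3576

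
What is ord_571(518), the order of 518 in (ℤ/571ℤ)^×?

285

The order of 518 must divide p − 1 = 570 = 2 · 3 · 5 · 19.
Divisors: 1, 2, 3, 5, 6, 10, 15, 19, 30, 38, 57, 95, 114, 190, 285, 570.
Check each in increasing order: 518^1 ≡ 518;  518^2 ≡ 525;  518^3 ≡ 154;  518^5 ≡ 339;  518^6 ≡ 305;  518^10 ≡ 150;  518^15 ≡ 31;  518^19 ≡ 502;  518^30 ≡ 390;  518^38 ≡ 193;  518^57 ≡ 387;  518^95 ≡ 461;  518^114 ≡ 167;  518^190 ≡ 109;  518^285 ≡ 1.
Smallest exponent giving 1 is 285.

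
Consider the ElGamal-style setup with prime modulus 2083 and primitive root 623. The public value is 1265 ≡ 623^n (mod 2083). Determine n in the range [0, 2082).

385

Baby-step giant-step with m = ceil(sqrt(2082)) = 46.
Baby table (623^j mod 2083 for j=0..45):
  0:1  1:623  2:691  3:1395  4:474  5:1599  6:503  7:919
  8:1795  9:1797  10:960  11:259  12:966  13:1914  14:946  15:1952
  16:1707  17:1131  18:559  19:396  20:914  21:763  22:425  23:234
  24:2055  25:1303  26:1482  27:517  28:1309  29:1054  30:497  31:1347
  32:1815  33:1759  34:199  35:1080  36:31  37:566  38:591  39:1585
  40:113  41:1660  42:1012  43:1410  44:1487  45:1549
Giant step factor: 623^(-46) ≡ 1146 (mod 2083).
Scan 1265·1146^i mod 2083 for i = 0, 1, …:
  i=0: 1265   i=1: 2005   i=2: 181   i=3: 1209
  i=4: 319   i=5: 1049   i=6: 263   i=7: 1446
  i=8: 1131
Match at i=8, j=17: n = 8·46 + 17 = 385.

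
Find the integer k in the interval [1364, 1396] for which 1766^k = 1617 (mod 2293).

Compute 1766^1364 mod 2293 = 580, then multiply by 1766 repeatedly:
  1766^1364=580  1766^1365=1602  1766^1366=1863  1766^1367=1896  1766^1368=556
  1766^1369=492  1766^1370=2118  1766^1371=505  1766^1372=2146  1766^1373=1800
  1766^1374=702  1766^1375=1512  1766^1376=1140  1766^1377=2279  1766^1378=499
  1766^1379=722  1766^1380=144  1766^1381=2074  1766^1382=763  1766^1383=1467
  1766^1384=1925  1766^1385=1324  1766^1386=1617
Found 1617 at exponent 1386.

1386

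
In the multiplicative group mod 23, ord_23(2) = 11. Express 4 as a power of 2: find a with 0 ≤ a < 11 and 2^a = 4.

Successive powers of 2 modulo 23:
  2^0=1  2^1=2  2^2=4
So 2^2 ≡ 4 (mod 23), giving a = 2.

2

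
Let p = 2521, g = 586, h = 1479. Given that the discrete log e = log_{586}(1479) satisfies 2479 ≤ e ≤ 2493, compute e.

Compute 586^2479 mod 2521 = 1633, then multiply by 586 repeatedly:
  586^2479=1633  586^2480=1479
Found 1479 at exponent 2480.

2480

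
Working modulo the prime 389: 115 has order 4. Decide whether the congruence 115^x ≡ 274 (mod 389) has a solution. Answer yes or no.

yes

⟨115⟩ has order 4; its elements mod 389 are {1, 115, 274, 388}.
274 is in this set.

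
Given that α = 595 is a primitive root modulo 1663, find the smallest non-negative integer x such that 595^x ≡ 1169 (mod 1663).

775

Baby-step giant-step with m = ceil(sqrt(1662)) = 41.
Baby table (595^j mod 1663 for j=0..40):
  0:1  1:595  2:1469  3:980  4:1050  5:1125  6:849  7:1266
  8:1594  9:520  10:82  11:563  12:722  13:536  14:1287  15:785
  16:1435  17:706  18:994  19:1065  20:72  21:1265  22:999  23:714
  24:765  25:1176  26:1260  27:1350  28:21  29:854  30:915  31:624
  32:431  33:343  34:1199  35:1641  36:214  37:942  38:59  39:182
  40:195
Giant step factor: 595^(-41) ≡ 311 (mod 1663).
Scan 1169·311^i mod 1663 for i = 0, 1, …:
  i=0: 1169   i=1: 1025   i=2: 1142   i=3: 943
  i=4: 585   i=5: 668   i=6: 1536   i=7: 415
  i=8: 1014   i=9: 1047     …   i=17: 1527
  i=18: 942
Match at i=18, j=37: x = 18·41 + 37 = 775.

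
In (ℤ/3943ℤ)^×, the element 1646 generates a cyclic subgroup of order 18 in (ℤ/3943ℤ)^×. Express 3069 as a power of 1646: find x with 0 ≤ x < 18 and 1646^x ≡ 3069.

13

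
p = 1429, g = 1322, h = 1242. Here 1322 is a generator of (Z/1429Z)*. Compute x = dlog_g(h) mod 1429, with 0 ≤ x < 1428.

Baby-step giant-step with m = ceil(sqrt(1428)) = 38.
Baby table (1322^j mod 1429 for j=0..37):
  0:1  1:1322  2:17  3:1039  4:289  5:515  6:626  7:181
  8:639  9:219  10:860  11:865  12:330  13:415  14:1323  15:1339
  16:1056  17:1328  18:804  19:1141  20:807  21:820  22:858  23:1079
  24:296  25:1195  26:745  27:309  28:1233  29:966  30:955  31:703
  32:516  33:519  34:198  35:249  36:508  37:1375
Giant step factor: 1322^(-38) ≡ 945 (mod 1429).
Scan 1242·945^i mod 1429 for i = 0, 1, …:
  i=0: 1242   i=1: 481   i=2: 123   i=3: 486
  i=4: 561   i=5: 1415   i=6: 1060   i=7: 1400
  i=8: 1175   i=9: 42     …   i=13: 1303
  i=14: 966
Match at i=14, j=29: x = 14·38 + 29 = 561.

561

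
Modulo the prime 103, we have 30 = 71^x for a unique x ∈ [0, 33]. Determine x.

18

Compute 71^0 mod 103 = 1, then multiply by 71 repeatedly:
  71^0=1  71^1=71  71^2=97  71^3=89  71^4=36
  71^5=84  71^6=93  71^7=11  71^8=60  71^9=37
  71^10=52  71^11=87  71^12=100  71^13=96  71^14=18
  71^15=42  71^16=98  71^17=57  71^18=30
Found 30 at exponent 18.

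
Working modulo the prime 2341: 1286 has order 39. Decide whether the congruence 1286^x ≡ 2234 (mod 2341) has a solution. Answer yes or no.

no

2234 ∈ ⟨1286⟩ iff 2234^39 ≡ 1 (mod 2341), since |⟨1286⟩| = 39.
2234^39 mod 2341 = 87.
Since 87 ≠ 1, 2234 does not lie in the subgroup.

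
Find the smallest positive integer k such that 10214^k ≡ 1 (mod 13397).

13396

The order of 10214 must divide p − 1 = 13396 = 2^2 · 17 · 197.
Divisors: 1, 2, 4, 17, 34, 68, 197, 394, 788, 3349, 6698, 13396.
Check each in increasing order: 10214^1 ≡ 10214;  10214^2 ≡ 3357;  10214^4 ≡ 2572;  10214^17 ≡ 4660;  10214^34 ≡ 12460;  10214^68 ≡ 7164;  10214^197 ≡ 13299;  10214^394 ≡ 9604;  10214^788 ≡ 11868;  10214^3349 ≡ 904;  10214^6698 ≡ 13396;  10214^13396 ≡ 1.
Smallest exponent giving 1 is 13396.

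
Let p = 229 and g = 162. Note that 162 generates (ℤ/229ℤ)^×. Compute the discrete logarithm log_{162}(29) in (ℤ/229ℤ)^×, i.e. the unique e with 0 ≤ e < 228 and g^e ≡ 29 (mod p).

Baby-step giant-step with m = ceil(sqrt(228)) = 16.
Baby table (162^j mod 229 for j=0..15):
  0:1  1:162  2:138  3:143  4:37  5:40  6:68  7:24
  8:224  9:106  10:226  11:201  12:44  13:29  14:118  15:109
Giant step factor: 162^(-16) ≡ 55 (mod 229).
Scan 29·55^i mod 229 for i = 0, 1, …:
  i=0: 29
Match at i=0, j=13: e = 0·16 + 13 = 13.

13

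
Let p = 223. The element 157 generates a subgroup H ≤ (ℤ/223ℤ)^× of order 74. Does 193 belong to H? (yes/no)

yes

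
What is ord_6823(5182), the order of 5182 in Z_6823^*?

6822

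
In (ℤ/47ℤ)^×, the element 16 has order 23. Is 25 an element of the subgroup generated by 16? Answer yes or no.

yes

⟨16⟩ has order 23; its elements mod 47 are {1, 2, 3, 4, 6, 7, 8, 9, 12, 14, 16, 17, 18, 21, 24, 25, 27, 28, 32, 34, 36, 37, 42}.
25 is in this set.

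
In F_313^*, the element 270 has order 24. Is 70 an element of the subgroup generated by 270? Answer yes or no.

no

⟨270⟩ has order 24; its elements mod 313 are {1, 5, 25, 29, 43, 54, 98, 99, 125, 131, 136, 145, 168, 177, 182, 188, 214, 215, 259, 270, 284, 288, 308, 312}.
70 is not in this set.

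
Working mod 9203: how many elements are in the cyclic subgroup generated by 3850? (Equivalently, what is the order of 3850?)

9202

The order of 3850 must divide p − 1 = 9202 = 2 · 43 · 107.
Divisors: 1, 2, 43, 86, 107, 214, 4601, 9202.
Check each in increasing order: 3850^1 ≡ 3850;  3850^2 ≡ 5670;  3850^43 ≡ 8522;  3850^86 ≡ 3611;  3850^107 ≡ 1297;  3850^214 ≡ 7263;  3850^4601 ≡ 9202;  3850^9202 ≡ 1.
Smallest exponent giving 1 is 9202.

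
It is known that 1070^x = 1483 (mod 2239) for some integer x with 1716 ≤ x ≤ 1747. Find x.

Compute 1070^1716 mod 2239 = 2106, then multiply by 1070 repeatedly:
  1070^1716=2106  1070^1717=986  1070^1718=451  1070^1719=1185  1070^1720=676
  1070^1721=123  1070^1722=1748  1070^1723=795  1070^1724=2069  1070^1725=1698
  1070^1726=1031  1070^1727=1582  1070^1728=56  1070^1729=1706  1070^1730=635
  1070^1731=1033  1070^1732=1483
Found 1483 at exponent 1732.

1732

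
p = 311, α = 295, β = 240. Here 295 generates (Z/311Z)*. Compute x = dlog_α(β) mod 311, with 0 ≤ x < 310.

146

Baby-step giant-step with m = ceil(sqrt(310)) = 18.
Baby table (295^j mod 311 for j=0..17):
  0:1  1:295  2:256  3:258  4:226  5:116  6:10  7:151
  8:72  9:92  10:83  11:227  12:100  13:266  14:98  15:298
  16:208  17:93
Giant step factor: 295^(-18) ≡ 65 (mod 311).
Scan 240·65^i mod 311 for i = 0, 1, …:
  i=0: 240   i=1: 50   i=2: 140   i=3: 81
  i=4: 289   i=5: 125   i=6: 39   i=7: 47
  i=8: 256
Match at i=8, j=2: x = 8·18 + 2 = 146.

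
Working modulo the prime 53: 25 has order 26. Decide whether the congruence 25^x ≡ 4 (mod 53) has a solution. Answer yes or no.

yes

4 ∈ ⟨25⟩ iff 4^26 ≡ 1 (mod 53), since |⟨25⟩| = 26.
4^26 mod 53 = 1.
Since 1 = 1, 4 lies in the subgroup.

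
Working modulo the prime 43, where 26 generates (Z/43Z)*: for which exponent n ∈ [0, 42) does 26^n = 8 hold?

27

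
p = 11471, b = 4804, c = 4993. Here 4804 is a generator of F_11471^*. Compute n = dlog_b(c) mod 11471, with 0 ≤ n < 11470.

3376

Baby-step giant-step with m = ceil(sqrt(11470)) = 108.
Baby table (4804^j mod 11471 for j=0..107):
  0:1  1:4804  2:10235  3:4234  4:2053  5:9023  6:9054  7:8855
  8:4952  9:10025  10:4842  11:9251  12:3150  13:2351  14:6740  15:7798
  16:8777  17:8783  18:3194  19:7249  20:9711  21:10558  22:7341  23:4310
  24:85  25:6855  26:9650  27:4289  28:2440  29:9869  30:1033  31:7060
  32:7964  33:3271  34:10085  35:6307  36:3917  37:4828  38:10821  39:8983
  40:430  41:940  42:7657  43:8202  44:10994  45:2692  46:4551  47:10749
  48:7225  49:9125  50:5809  51:8964  52:922  53:1482  54:7508  55:3608
  56:151  57:2731  58:8371  59:8429  60:286  61:8895  62:2105  63:6469
  64:2137  65:11074  66:8469  67:8910  68:5339  69:10871  70:8292  71:7456
  72:6162  73:7068  74:512  75:4854  76:9544  77:11260  78:7275  79:8434
  80:1364  81:2715  82:333  83:5263  84:1368  85:10460  86:6860  87:10728
  88:9580  89:668  90:8663  91:264  92:6446  93:6355  94:5089  95:2855
  96:7575  97:4288  98:9107  99:11105  100:8270  101:5007  102:10412  103:5688
  104:1230  105:1355  106:5363  107:11457
Giant step factor: 4804^(-108) ≡ 7226 (mod 11471).
Scan 4993·7226^i mod 11471 for i = 0, 1, …:
  i=0: 4993   i=1: 3123   i=2: 3341   i=3: 7082
  i=4: 2401   i=5: 5474   i=6: 3116   i=7: 10114
  i=8: 2023   i=9: 4144     …   i=30: 10957
  i=31: 2440
Match at i=31, j=28: n = 31·108 + 28 = 3376.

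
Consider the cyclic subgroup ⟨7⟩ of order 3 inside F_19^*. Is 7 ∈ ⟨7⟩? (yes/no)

yes

⟨7⟩ has order 3; its elements mod 19 are {1, 7, 11}.
7 is in this set.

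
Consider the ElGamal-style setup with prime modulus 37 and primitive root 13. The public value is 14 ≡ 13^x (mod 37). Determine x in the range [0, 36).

3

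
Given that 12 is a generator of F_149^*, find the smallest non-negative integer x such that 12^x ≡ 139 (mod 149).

7

Successive powers of 12 modulo 149:
  12^0=1  12^1=12  12^2=144  12^3=89  12^4=25  12^5=2
  12^6=24  12^7=139
So 12^7 ≡ 139 (mod 149), giving x = 7.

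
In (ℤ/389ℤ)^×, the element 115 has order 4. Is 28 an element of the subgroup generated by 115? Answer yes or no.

28 ∈ ⟨115⟩ iff 28^4 ≡ 1 (mod 389), since |⟨115⟩| = 4.
28^4 mod 389 = 36.
Since 36 ≠ 1, 28 does not lie in the subgroup.

no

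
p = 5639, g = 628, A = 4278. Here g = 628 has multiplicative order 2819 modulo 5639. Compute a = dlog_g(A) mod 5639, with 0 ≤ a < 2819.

Baby-step giant-step with m = ceil(sqrt(2819)) = 54.
Baby table (628^j mod 5639 for j=0..53):
  0:1  1:628  2:5293  3:2633  4:1297  5:2500  6:2358  7:3406
  8:1787  9:75  10:1988  11:2245  12:110  13:1412  14:1413  15:2041
  16:1695  17:4328  18:5625  19:2486  20:4844  21:2611  22:4398  23:4473
  24:822  25:3067  26:3177  27:4589  28:363  29:2404  30:4099  31:2788
  32:2774  33:5260  34:4465  35:1437  36:196  37:4669  38:5491  39:2919
  40:457  41:5046  42:5409  43:2174  44:634  45:3422  46:557  47:178
  48:4643  49:441  50:637  51:5306  52:5158  53:2438
Giant step factor: 628^(-54) ≡ 1083 (mod 5639).
Scan 4278·1083^i mod 5639 for i = 0, 1, …:
  i=0: 4278   i=1: 3455   i=2: 3108   i=3: 5120
  i=4: 1823   i=5: 659   i=6: 3183   i=7: 1760
  i=8: 98   i=9: 4632     …   i=28: 2360
  i=29: 1413
Match at i=29, j=14: a = 29·54 + 14 = 1580.

1580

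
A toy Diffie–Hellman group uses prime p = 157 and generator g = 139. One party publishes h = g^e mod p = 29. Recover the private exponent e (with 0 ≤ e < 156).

15

Successive powers of 139 modulo 157:
  139^0=1  139^1=139  139^2=10  139^3=134  139^4=100  139^5=84
  139^6=58  139^7=55  139^8=109  139^9=79  139^10=148  139^11=5
  139^12=67  139^13=50  139^14=42  139^15=29
So 139^15 ≡ 29 (mod 157), giving e = 15.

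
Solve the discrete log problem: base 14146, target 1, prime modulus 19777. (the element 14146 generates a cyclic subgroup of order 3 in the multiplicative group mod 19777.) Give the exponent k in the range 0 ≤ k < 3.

0

Successive powers of 14146 modulo 19777:
  14146^0=1
So 14146^0 ≡ 1 (mod 19777), giving k = 0.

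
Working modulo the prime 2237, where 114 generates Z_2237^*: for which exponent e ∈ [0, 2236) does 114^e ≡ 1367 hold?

337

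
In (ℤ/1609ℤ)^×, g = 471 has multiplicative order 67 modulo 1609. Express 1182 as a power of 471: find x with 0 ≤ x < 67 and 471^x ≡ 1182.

Baby-step giant-step with m = ceil(sqrt(67)) = 9.
Baby table (471^j mod 1609 for j=0..8):
  0:1  1:471  2:1408  3:260  4:176  5:837  6:22  7:708
  8:405
Giant step factor: 471^(-9) ≡ 200 (mod 1609).
Scan 1182·200^i mod 1609 for i = 0, 1, …:
  i=0: 1182   i=1: 1486   i=2: 1144   i=3: 322
  i=4: 40   i=5: 1564   i=6: 654   i=7: 471
Match at i=7, j=1: x = 7·9 + 1 = 64.

64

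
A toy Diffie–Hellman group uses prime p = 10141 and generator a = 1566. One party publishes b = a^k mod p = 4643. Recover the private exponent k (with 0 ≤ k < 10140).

5106

Baby-step giant-step with m = ceil(sqrt(10140)) = 101.
Baby table (1566^j mod 10141 for j=0..100):
  0:1  1:1566  2:8375  3:2937  4:5469  5:5450  6:6119  7:9250
  8:4152  9:1651  10:9652  11:4942  12:1589  13:3829  14:2883  15:2033
  16:9545  17:9777  18:8013  19:3941  20:5878  21:7061  22:3836  23:3704
  24:9953  25:9822  26:7496  27:5599  28:6210  29:9782  30:5702  31:5252
  32:281  33:3983  34:663  35:3876  36:5498  37:159  38:5610  39:3154
  40:497  41:7586  42:4565  43:9526  44:305  45:1003  46:8984  47:3377
  48:4921  49:9267  50:351  51:2052  52:8876  53:6646  54:2970  55:6442
  56:8018  57:1630  58:7189  59:1464  60:758  61:531  62:10125  63:5367
  64:7974  65:3713  66:3765  67:4069  68:3506  69:4115  70:4555  71:4007
  72:7824  73:2056  74:4999  75:9723  76:4577  77:8036  78:9536  79:5824
  80:3625  81:7931  82:7362  83:8716  84:9611  85:1582  86:3008  87:5104
  88:1756  89:1685  90:2050  91:5744  92:37  93:7237  94:5645  95:7259
  96:9674  97:8971  98:3301  99:7597  100:1509
Giant step factor: 1566^(-101) ≡ 1599 (mod 10141).
Scan 4643·1599^i mod 10141 for i = 0, 1, …:
  i=0: 4643   i=1: 945   i=2: 46   i=3: 2567
  i=4: 7669   i=5: 2262   i=6: 6742   i=7: 575
  i=8: 6735   i=9: 9664     …   i=49: 5548
  i=50: 8018
Match at i=50, j=56: k = 50·101 + 56 = 5106.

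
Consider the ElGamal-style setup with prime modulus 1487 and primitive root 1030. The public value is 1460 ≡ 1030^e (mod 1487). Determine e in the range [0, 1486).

499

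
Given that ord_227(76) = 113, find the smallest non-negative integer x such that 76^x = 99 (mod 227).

Baby-step giant-step with m = ceil(sqrt(113)) = 11.
Baby table (76^j mod 227 for j=0..10):
  0:1  1:76  2:101  3:185  4:213  5:71  6:175  7:134
  8:196  9:141  10:47
Giant step factor: 76^(-11) ≡ 87 (mod 227).
Scan 99·87^i mod 227 for i = 0, 1, …:
  i=0: 99   i=1: 214   i=2: 4   i=3: 121
  i=4: 85   i=5: 131   i=6: 47
Match at i=6, j=10: x = 6·11 + 10 = 76.

76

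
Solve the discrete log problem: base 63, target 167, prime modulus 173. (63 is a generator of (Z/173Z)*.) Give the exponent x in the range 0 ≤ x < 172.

10

Successive powers of 63 modulo 173:
  63^0=1  63^1=63  63^2=163  63^3=62  63^4=100  63^5=72
  63^6=38  63^7=145  63^8=139  63^9=107  63^10=167
So 63^10 ≡ 167 (mod 173), giving x = 10.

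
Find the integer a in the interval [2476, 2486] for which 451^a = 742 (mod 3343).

2481

Compute 451^2476 mod 3343 = 930, then multiply by 451 repeatedly:
  451^2476=930  451^2477=1555  451^2478=2618  451^2479=639  451^2480=691
  451^2481=742
Found 742 at exponent 2481.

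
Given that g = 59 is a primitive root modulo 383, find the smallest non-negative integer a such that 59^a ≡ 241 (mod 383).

315

Baby-step giant-step with m = ceil(sqrt(382)) = 20.
Baby table (59^j mod 383 for j=0..19):
  0:1  1:59  2:34  3:91  4:7  5:30  6:238  7:254
  8:49  9:210  10:134  11:246  12:343  13:321  14:172  15:190
  16:103  17:332  18:55  19:181
Giant step factor: 59^(-20) ≡ 17 (mod 383).
Scan 241·17^i mod 383 for i = 0, 1, …:
  i=0: 241   i=1: 267   i=2: 326   i=3: 180
  i=4: 379   i=5: 315   i=6: 376   i=7: 264
  i=8: 275   i=9: 79     …   i=14: 259
  i=15: 190
Match at i=15, j=15: a = 15·20 + 15 = 315.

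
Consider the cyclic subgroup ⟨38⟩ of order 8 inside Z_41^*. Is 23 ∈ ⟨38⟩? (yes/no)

no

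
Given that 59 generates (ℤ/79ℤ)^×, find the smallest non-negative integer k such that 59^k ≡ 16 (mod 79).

76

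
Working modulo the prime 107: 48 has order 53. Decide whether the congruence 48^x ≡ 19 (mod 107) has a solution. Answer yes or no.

yes

19 ∈ ⟨48⟩ iff 19^53 ≡ 1 (mod 107), since |⟨48⟩| = 53.
19^53 mod 107 = 1.
Since 1 = 1, 19 lies in the subgroup.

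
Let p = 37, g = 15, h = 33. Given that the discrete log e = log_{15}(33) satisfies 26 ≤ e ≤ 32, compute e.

Compute 15^26 mod 37 = 30, then multiply by 15 repeatedly:
  15^26=30  15^27=6  15^28=16  15^29=18  15^30=11
  15^31=17  15^32=33
Found 33 at exponent 32.

32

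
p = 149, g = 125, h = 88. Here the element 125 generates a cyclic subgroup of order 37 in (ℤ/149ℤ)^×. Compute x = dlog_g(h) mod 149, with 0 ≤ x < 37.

7

Successive powers of 125 modulo 149:
  125^0=1  125^1=125  125^2=129  125^3=33  125^4=102  125^5=85
  125^6=46  125^7=88
So 125^7 ≡ 88 (mod 149), giving x = 7.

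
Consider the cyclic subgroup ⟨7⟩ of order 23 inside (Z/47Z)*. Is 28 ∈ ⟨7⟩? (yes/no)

28 ∈ ⟨7⟩ iff 28^23 ≡ 1 (mod 47), since |⟨7⟩| = 23.
28^23 mod 47 = 1.
Since 1 = 1, 28 lies in the subgroup.

yes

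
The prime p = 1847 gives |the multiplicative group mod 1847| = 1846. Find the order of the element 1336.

923

The order of 1336 must divide p − 1 = 1846 = 2 · 13 · 71.
Divisors: 1, 2, 13, 26, 71, 142, 923, 1846.
Check each in increasing order: 1336^1 ≡ 1336;  1336^2 ≡ 694;  1336^13 ≡ 649;  1336^26 ≡ 85;  1336^71 ≡ 916;  1336^142 ≡ 518;  1336^923 ≡ 1.
Smallest exponent giving 1 is 923.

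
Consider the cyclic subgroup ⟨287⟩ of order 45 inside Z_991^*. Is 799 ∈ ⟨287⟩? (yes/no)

yes

799 ∈ ⟨287⟩ iff 799^45 ≡ 1 (mod 991), since |⟨287⟩| = 45.
799^45 mod 991 = 1.
Since 1 = 1, 799 lies in the subgroup.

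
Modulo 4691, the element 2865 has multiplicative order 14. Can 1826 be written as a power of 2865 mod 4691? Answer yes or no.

⟨2865⟩ has order 14; its elements mod 4691 are {1, 59, 159, 508, 1025, 1210, 1826, 2865, 3481, 3666, 4183, 4532, 4632, 4690}.
1826 is in this set.

yes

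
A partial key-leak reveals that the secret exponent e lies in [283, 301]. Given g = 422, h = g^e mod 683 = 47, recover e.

285

Compute 422^283 mod 683 = 15, then multiply by 422 repeatedly:
  422^283=15  422^284=183  422^285=47
Found 47 at exponent 285.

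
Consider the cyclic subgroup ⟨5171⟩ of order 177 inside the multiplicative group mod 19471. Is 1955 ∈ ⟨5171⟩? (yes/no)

1955 ∈ ⟨5171⟩ iff 1955^177 ≡ 1 (mod 19471), since |⟨5171⟩| = 177.
1955^177 mod 19471 = 3164.
Since 3164 ≠ 1, 1955 does not lie in the subgroup.

no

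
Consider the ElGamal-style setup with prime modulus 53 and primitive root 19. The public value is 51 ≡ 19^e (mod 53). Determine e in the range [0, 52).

Successive powers of 19 modulo 53:
  19^0=1  19^1=19  19^2=43  19^3=22  19^4=47  19^5=45
  19^6=7  19^7=27  19^8=36  19^9=48  19^10=11  19^11=50
  19^12=49  19^13=30  19^14=40  19^15=18  19^16=24  19^17=32
  19^18=25  19^19=51
So 19^19 ≡ 51 (mod 53), giving e = 19.

19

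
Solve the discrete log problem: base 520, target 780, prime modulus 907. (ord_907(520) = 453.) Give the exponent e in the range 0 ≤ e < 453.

112

Baby-step giant-step with m = ceil(sqrt(453)) = 22.
Baby table (520^j mod 907 for j=0..21):
  0:1  1:520  2:114  3:325  4:298  5:770  6:413  7:708
  8:825  9:896  10:629  11:560  12:53  13:350  14:600  15:899
  16:375  17:902  18:121  19:337  20:189  21:324
Giant step factor: 520^(-22) ≡ 764 (mod 907).
Scan 780·764^i mod 907 for i = 0, 1, …:
  i=0: 780   i=1: 21   i=2: 625   i=3: 418
  i=4: 88   i=5: 114
Match at i=5, j=2: e = 5·22 + 2 = 112.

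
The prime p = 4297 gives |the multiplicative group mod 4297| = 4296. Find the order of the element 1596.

716

The order of 1596 must divide p − 1 = 4296 = 2^3 · 3 · 179.
Divisors: 1, 2, 3, 4, 6, 8, 12, 24, 179, 358, 537, 716, 1074, 1432, 2148, 4296.
Check each in increasing order: 1596^1 ≡ 1596;  1596^2 ≡ 3392;  1596^3 ≡ 3709;  1596^4 ≡ 2595;  1596^6 ≡ 1984;  1596^8 ≡ 626;  1596^12 ≡ 204;  1596^24 ≡ 2943;  1596^179 ≡ 2325;  1596^358 ≡ 4296;  1596^537 ≡ 1972;  1596^716 ≡ 1.
Smallest exponent giving 1 is 716.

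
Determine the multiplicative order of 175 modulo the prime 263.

262

The order of 175 must divide p − 1 = 262 = 2 · 131.
Divisors: 1, 2, 131, 262.
Check each in increasing order: 175^1 ≡ 175;  175^2 ≡ 117;  175^131 ≡ 262;  175^262 ≡ 1.
Smallest exponent giving 1 is 262.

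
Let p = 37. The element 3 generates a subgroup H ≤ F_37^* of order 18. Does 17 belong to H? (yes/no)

⟨3⟩ has order 18; its elements mod 37 are {1, 3, 4, 7, 9, 10, 11, 12, 16, 21, 25, 26, 27, 28, 30, 33, 34, 36}.
17 is not in this set.

no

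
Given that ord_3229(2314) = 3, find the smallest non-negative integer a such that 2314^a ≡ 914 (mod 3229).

2

Successive powers of 2314 modulo 3229:
  2314^0=1  2314^1=2314  2314^2=914
So 2314^2 ≡ 914 (mod 3229), giving a = 2.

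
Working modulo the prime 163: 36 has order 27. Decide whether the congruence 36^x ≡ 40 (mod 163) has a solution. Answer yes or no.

yes

40 ∈ ⟨36⟩ iff 40^27 ≡ 1 (mod 163), since |⟨36⟩| = 27.
40^27 mod 163 = 1.
Since 1 = 1, 40 lies in the subgroup.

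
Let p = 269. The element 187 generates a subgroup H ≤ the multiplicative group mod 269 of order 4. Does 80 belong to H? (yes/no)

⟨187⟩ has order 4; its elements mod 269 are {1, 82, 187, 268}.
80 is not in this set.

no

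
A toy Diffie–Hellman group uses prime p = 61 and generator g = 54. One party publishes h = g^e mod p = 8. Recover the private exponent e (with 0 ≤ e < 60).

57

Baby-step giant-step with m = ceil(sqrt(60)) = 8.
Baby table (54^j mod 61 for j=0..7):
  0:1  1:54  2:49  3:23  4:22  5:29  6:41  7:18
Giant step factor: 54^(-8) ≡ 15 (mod 61).
Scan 8·15^i mod 61 for i = 0, 1, …:
  i=0: 8   i=1: 59   i=2: 31   i=3: 38
  i=4: 21   i=5: 10   i=6: 28   i=7: 54
Match at i=7, j=1: e = 7·8 + 1 = 57.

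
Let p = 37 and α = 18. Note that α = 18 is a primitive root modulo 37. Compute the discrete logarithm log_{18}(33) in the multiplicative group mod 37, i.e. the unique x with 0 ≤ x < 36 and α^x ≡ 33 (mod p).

Successive powers of 18 modulo 37:
  18^0=1  18^1=18  18^2=28  18^3=23  18^4=7  18^5=15
  18^6=11  18^7=13  18^8=12  18^9=31  18^10=3  18^11=17
  18^12=10  18^13=32  18^14=21  18^15=8  18^16=33
So 18^16 ≡ 33 (mod 37), giving x = 16.

16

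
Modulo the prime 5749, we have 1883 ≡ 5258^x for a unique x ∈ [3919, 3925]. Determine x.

Compute 5258^3919 mod 5749 = 43, then multiply by 5258 repeatedly:
  5258^3919=43  5258^3920=1883
Found 1883 at exponent 3920.

3920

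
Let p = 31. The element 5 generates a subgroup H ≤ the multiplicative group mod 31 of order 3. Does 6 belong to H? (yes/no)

⟨5⟩ has order 3; its elements mod 31 are {1, 5, 25}.
6 is not in this set.

no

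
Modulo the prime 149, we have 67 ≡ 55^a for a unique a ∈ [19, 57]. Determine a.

Compute 55^19 mod 149 = 115, then multiply by 55 repeatedly:
  55^19=115  55^20=67
Found 67 at exponent 20.

20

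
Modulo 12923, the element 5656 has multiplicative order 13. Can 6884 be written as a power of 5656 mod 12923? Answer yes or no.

6884 ∈ ⟨5656⟩ iff 6884^13 ≡ 1 (mod 12923), since |⟨5656⟩| = 13.
6884^13 mod 12923 = 1.
Since 1 = 1, 6884 lies in the subgroup.

yes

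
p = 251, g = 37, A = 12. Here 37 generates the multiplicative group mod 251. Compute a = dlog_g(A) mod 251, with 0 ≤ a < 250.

198

Baby-step giant-step with m = ceil(sqrt(250)) = 16.
Baby table (37^j mod 251 for j=0..15):
  0:1  1:37  2:114  3:202  4:195  5:187  6:142  7:234
  8:124  9:70  10:80  11:199  12:84  13:96  14:38  15:151
Giant step factor: 37^(-16) ≡ 112 (mod 251).
Scan 12·112^i mod 251 for i = 0, 1, …:
  i=0: 12   i=1: 89   i=2: 179   i=3: 219
  i=4: 181   i=5: 192   i=6: 169   i=7: 103
  i=8: 241   i=9: 135   i=10: 60   i=11: 194
  i=12: 142
Match at i=12, j=6: a = 12·16 + 6 = 198.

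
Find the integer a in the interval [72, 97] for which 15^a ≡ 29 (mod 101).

87

Compute 15^72 mod 101 = 19, then multiply by 15 repeatedly:
  15^72=19  15^73=83  15^74=33  15^75=91  15^76=52
  15^77=73  15^78=85  15^79=63  15^80=36  15^81=35
  15^82=20  15^83=98  15^84=56  15^85=32  15^86=76
  15^87=29
Found 29 at exponent 87.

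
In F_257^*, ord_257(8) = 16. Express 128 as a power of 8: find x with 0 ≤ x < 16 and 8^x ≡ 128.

13

Successive powers of 8 modulo 257:
  8^0=1  8^1=8  8^2=64  8^3=255  8^4=241  8^5=129
  8^6=4  8^7=32  8^8=256  8^9=249  8^10=193  8^11=2
  8^12=16  8^13=128
So 8^13 ≡ 128 (mod 257), giving x = 13.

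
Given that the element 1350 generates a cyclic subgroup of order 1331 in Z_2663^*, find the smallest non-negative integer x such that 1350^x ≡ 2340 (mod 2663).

949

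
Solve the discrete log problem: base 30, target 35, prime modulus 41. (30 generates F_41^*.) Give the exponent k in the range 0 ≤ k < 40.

27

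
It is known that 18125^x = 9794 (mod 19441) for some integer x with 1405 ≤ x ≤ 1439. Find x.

1416

Compute 18125^1405 mod 19441 = 15175, then multiply by 18125 repeatedly:
  18125^1405=15175  18125^1406=15048  18125^1407=7211  18125^1408=16973  18125^1409=1241
  18125^1410=19329  18125^1411=11305  18125^1412=14426  18125^1413=9241  18125^1414=8910
  18125^1415=16804  18125^1416=9794
Found 9794 at exponent 1416.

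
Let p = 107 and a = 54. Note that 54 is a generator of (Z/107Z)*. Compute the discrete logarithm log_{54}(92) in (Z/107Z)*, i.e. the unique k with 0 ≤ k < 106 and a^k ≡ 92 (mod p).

42

Baby-step giant-step with m = ceil(sqrt(106)) = 11.
Baby table (54^j mod 107 for j=0..10):
  0:1  1:54  2:27  3:67  4:87  5:97  6:102  7:51
  8:79  9:93  10:100
Giant step factor: 54^(-11) ≡ 15 (mod 107).
Scan 92·15^i mod 107 for i = 0, 1, …:
  i=0: 92   i=1: 96   i=2: 49   i=3: 93
Match at i=3, j=9: k = 3·11 + 9 = 42.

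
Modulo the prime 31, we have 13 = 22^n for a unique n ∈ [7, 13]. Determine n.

13

Compute 22^7 mod 31 = 21, then multiply by 22 repeatedly:
  22^7=21  22^8=28  22^9=27  22^10=5  22^11=17
  22^12=2  22^13=13
Found 13 at exponent 13.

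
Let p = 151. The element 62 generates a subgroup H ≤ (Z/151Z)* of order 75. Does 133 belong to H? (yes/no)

no

133 ∈ ⟨62⟩ iff 133^75 ≡ 1 (mod 151), since |⟨62⟩| = 75.
133^75 mod 151 = 150.
Since 150 ≠ 1, 133 does not lie in the subgroup.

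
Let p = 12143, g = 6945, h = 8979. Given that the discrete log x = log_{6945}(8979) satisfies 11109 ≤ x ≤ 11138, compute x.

Compute 6945^11109 mod 12143 = 9963, then multiply by 6945 repeatedly:
  6945^11109=9963  6945^11110=2221  6945^11111=3235  6945^11112=2525  6945^11113=1633
  6945^11114=11766  6945^11115=4623  6945^11116=643  6945^11117=9154  6945^11118=5925
  6945^11119=8641  6945^11120=1039  6945^11121=2913  6945^11122=547  6945^11123=10299
  6945^11124=4285  6945^11125=8975  6945^11126=1356  6945^11127=6595  6945^11128=11022
  6945^11129=10461  6945^11130=76  6945^11131=5671  6945^11132=5346  6945^11133=6819
  6945^11134=255  6945^11135=10240  6945^11136=7392  6945^11137=8979
Found 8979 at exponent 11137.

11137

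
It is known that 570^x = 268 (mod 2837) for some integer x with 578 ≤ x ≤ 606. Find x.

Compute 570^578 mod 2837 = 164, then multiply by 570 repeatedly:
  570^578=164  570^579=2696  570^580=1903  570^581=976  570^582=268
Found 268 at exponent 582.

582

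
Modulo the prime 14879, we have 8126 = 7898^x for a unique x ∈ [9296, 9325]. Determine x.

9317

Compute 7898^9296 mod 14879 = 9342, then multiply by 7898 repeatedly:
  7898^9296=9342  7898^9297=13034  7898^9298=9610  7898^9299=2001  7898^9300=2400
  7898^9301=14233  7898^9302=1389  7898^9303=4499  7898^9304=2050  7898^9305=2548
  7898^9306=7696  7898^9307=2293  7898^9308=2371  7898^9309=8376  7898^9310=1614
  7898^9311=10948  7898^9312=5435  7898^9313=14594  7898^9314=10678  7898^9315=672
  7898^9316=10532  7898^9317=8126
Found 8126 at exponent 9317.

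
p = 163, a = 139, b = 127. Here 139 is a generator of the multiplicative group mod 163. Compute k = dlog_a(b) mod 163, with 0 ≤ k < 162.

111

Baby-step giant-step with m = ceil(sqrt(162)) = 13.
Baby table (139^j mod 163 for j=0..12):
  0:1  1:139  2:87  3:31  4:71  5:89  6:146  7:82
  8:151  9:125  10:97  11:117  12:126
Giant step factor: 139^(-13) ≡ 67 (mod 163).
Scan 127·67^i mod 163 for i = 0, 1, …:
  i=0: 127   i=1: 33   i=2: 92   i=3: 133
  i=4: 109   i=5: 131   i=6: 138   i=7: 118
  i=8: 82
Match at i=8, j=7: k = 8·13 + 7 = 111.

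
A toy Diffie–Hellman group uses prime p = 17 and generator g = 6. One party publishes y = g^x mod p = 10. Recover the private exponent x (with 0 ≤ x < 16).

Successive powers of 6 modulo 17:
  6^0=1  6^1=6  6^2=2  6^3=12  6^4=4  6^5=7
  6^6=8  6^7=14  6^8=16  6^9=11  6^10=15  6^11=5
  6^12=13  6^13=10
So 6^13 ≡ 10 (mod 17), giving x = 13.

13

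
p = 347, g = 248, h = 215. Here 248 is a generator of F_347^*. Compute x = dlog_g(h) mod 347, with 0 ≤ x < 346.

Baby-step giant-step with m = ceil(sqrt(346)) = 19.
Baby table (248^j mod 347 for j=0..18):
  0:1  1:248  2:85  3:260  4:285  5:239  6:282  7:189
  8:27  9:103  10:213  11:80  12:61  13:207  14:327  15:245
  16:35  17:5  18:199
Giant step factor: 248^(-19) ≡ 218 (mod 347).
Scan 215·218^i mod 347 for i = 0, 1, …:
  i=0: 215   i=1: 25   i=2: 245
Match at i=2, j=15: x = 2·19 + 15 = 53.

53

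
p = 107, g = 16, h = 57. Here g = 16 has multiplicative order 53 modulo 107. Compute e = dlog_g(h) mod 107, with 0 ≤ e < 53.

37

Baby-step giant-step with m = ceil(sqrt(53)) = 8.
Baby table (16^j mod 107 for j=0..7):
  0:1  1:16  2:42  3:30  4:52  5:83  6:44  7:62
Giant step factor: 16^(-8) ≡ 48 (mod 107).
Scan 57·48^i mod 107 for i = 0, 1, …:
  i=0: 57   i=1: 61   i=2: 39   i=3: 53
  i=4: 83
Match at i=4, j=5: e = 4·8 + 5 = 37.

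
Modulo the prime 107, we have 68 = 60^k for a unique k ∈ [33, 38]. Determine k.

Compute 60^33 mod 107 = 32, then multiply by 60 repeatedly:
  60^33=32  60^34=101  60^35=68
Found 68 at exponent 35.

35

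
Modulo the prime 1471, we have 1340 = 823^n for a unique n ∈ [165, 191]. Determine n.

181

Compute 823^165 mod 1471 = 154, then multiply by 823 repeatedly:
  823^165=154  823^166=236  823^167=56  823^168=487  823^169=689
  823^170=712  823^171=518  823^172=1195  823^173=857  823^174=702
  823^175=1114  823^176=389  823^177=940  823^178=1345  823^179=743
  823^180=1024  823^181=1340
Found 1340 at exponent 181.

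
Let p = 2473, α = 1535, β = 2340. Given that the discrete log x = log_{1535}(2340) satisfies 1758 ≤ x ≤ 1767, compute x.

Compute 1535^1758 mod 2473 = 44, then multiply by 1535 repeatedly:
  1535^1758=44  1535^1759=769  1535^1760=794  1535^1761=2074  1535^1762=839
  1535^1763=1905  1535^1764=1089  1535^1765=2340
Found 2340 at exponent 1765.

1765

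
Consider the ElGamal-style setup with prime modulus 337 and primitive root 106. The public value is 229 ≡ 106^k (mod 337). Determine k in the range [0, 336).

Baby-step giant-step with m = ceil(sqrt(336)) = 19.
Baby table (106^j mod 337 for j=0..18):
  0:1  1:106  2:115  3:58  4:82  5:267  6:331  7:38
  8:321  9:326  10:182  11:83  12:36  13:109  14:96  15:66
  16:256  17:176  18:121
Giant step factor: 106^(-19) ≡ 118 (mod 337).
Scan 229·118^i mod 337 for i = 0, 1, …:
  i=0: 229   i=1: 62   i=2: 239   i=3: 231
  i=4: 298   i=5: 116   i=6: 208   i=7: 280
  i=8: 14   i=9: 304   i=10: 150   i=11: 176
Match at i=11, j=17: k = 11·19 + 17 = 226.

226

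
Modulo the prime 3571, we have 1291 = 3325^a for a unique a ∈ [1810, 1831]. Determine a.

1811

Compute 3325^1810 mod 3571 = 2448, then multiply by 3325 repeatedly:
  3325^1810=2448  3325^1811=1291
Found 1291 at exponent 1811.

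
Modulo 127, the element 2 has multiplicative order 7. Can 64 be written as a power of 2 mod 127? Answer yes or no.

⟨2⟩ has order 7; its elements mod 127 are {1, 2, 4, 8, 16, 32, 64}.
64 is in this set.

yes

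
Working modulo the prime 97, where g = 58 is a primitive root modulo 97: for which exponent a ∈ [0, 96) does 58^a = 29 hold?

35

Baby-step giant-step with m = ceil(sqrt(96)) = 10.
Baby table (58^j mod 97 for j=0..9):
  0:1  1:58  2:66  3:45  4:88  5:60  6:85  7:80
  8:81  9:42
Giant step factor: 58^(-10) ≡ 53 (mod 97).
Scan 29·53^i mod 97 for i = 0, 1, …:
  i=0: 29   i=1: 82   i=2: 78   i=3: 60
Match at i=3, j=5: a = 3·10 + 5 = 35.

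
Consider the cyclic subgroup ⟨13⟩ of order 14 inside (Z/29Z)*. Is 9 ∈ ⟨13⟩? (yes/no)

yes

9 ∈ ⟨13⟩ iff 9^14 ≡ 1 (mod 29), since |⟨13⟩| = 14.
9^14 mod 29 = 1.
Since 1 = 1, 9 lies in the subgroup.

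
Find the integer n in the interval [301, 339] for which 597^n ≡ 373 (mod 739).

328

Compute 597^301 mod 739 = 563, then multiply by 597 repeatedly:
  597^301=563  597^302=605  597^303=553  597^304=547  597^305=660
  597^306=133  597^307=328  597^308=720  597^309=481  597^310=425
  597^311=248  597^312=256  597^313=598  597^314=69  597^315=548
  597^316=518  597^317=344  597^318=665  597^319=162  597^320=644
  597^321=188  597^322=647  597^323=501  597^324=541  597^325=34
  597^326=345  597^327=523  597^328=373
Found 373 at exponent 328.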